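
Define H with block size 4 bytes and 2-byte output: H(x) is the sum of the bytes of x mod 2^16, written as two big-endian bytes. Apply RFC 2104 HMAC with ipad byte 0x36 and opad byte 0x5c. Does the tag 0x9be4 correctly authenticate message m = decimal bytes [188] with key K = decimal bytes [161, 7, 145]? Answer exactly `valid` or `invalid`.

invalid

Key decimal bytes [161, 7, 145] = a1 07 91 is 3 bytes ≤ B = 4; zero-pad to 4 bytes: K' = a1 07 91 00.
K' ⊕ ipad = 97 31 a7 36; K' ⊕ opad = fd 5b cd 5c.
Inner hash: sum = 151+49+167+54+188 = 609 → 02 61.
Outer hash (recomputed tag): sum = 253+91+205+92+2+97 = 740 → 02 e4.
Recomputed tag = 02e4; claimed = 9be4 → mismatch.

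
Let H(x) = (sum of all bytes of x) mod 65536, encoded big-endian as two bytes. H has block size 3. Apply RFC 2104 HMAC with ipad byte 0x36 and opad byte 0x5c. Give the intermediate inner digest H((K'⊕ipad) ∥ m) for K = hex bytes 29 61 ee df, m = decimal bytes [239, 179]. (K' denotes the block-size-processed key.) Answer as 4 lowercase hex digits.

Key hex bytes 29 61 ee df is 4 bytes > B = 3, so hash it first: H(key) = 02 57, then zero-pad to 3 bytes: K' = 02 57 00.
K' ⊕ ipad = 34 61 36.
Inner input = 34 61 36 ∥ ef b3.
Inner hash: sum = 52+97+54+239+179 = 621 → 02 6d.

026d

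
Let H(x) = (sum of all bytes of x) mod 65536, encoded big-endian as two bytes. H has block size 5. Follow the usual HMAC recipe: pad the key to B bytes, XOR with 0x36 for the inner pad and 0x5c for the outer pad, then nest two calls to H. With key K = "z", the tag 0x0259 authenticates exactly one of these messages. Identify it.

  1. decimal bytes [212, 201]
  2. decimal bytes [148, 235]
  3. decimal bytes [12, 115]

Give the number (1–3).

Key "z" = 7a is 1 byte ≤ B = 5; zero-pad to 5 bytes: K' = 7a 00 00 00 00.
K' ⊕ ipad = 4c 36 36 36 36; K' ⊕ opad = 26 5c 5c 5c 5c.
m1: inner = H(4c 36 36 36 36 d4 c9) = 02 c1; tag = H(26 5c 5c 5c 5c 02 c1) = 0259 ← matches
m2: inner = H(4c 36 36 36 36 94 eb) = 02 a3; tag = H(26 5c 5c 5c 5c 02 a3) = 023b
m3: inner = H(4c 36 36 36 36 0c 73) = 01 a3; tag = H(26 5c 5c 5c 5c 01 a3) = 023a

1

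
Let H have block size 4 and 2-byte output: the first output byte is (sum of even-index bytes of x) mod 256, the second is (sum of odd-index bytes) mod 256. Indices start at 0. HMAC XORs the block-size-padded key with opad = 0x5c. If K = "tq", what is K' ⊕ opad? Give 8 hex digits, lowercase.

282d5c5c

Key "tq" = 74 71 is 2 bytes ≤ B = 4; zero-pad to 4 bytes: K' = 74 71 00 00.
XOR each byte with 0x5c: 74⊕5c=28, 71⊕5c=2d, 00⊕5c=5c, 00⊕5c=5c.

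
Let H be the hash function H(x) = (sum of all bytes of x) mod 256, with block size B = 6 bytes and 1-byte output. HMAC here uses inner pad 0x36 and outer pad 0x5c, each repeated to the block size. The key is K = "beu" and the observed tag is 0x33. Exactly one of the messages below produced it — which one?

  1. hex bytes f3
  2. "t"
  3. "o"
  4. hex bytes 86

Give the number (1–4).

1

Key "beu" = 62 65 75 is 3 bytes ≤ B = 6; zero-pad to 6 bytes: K' = 62 65 75 00 00 00.
K' ⊕ ipad = 54 53 43 36 36 36; K' ⊕ opad = 3e 39 29 5c 5c 5c.
m1: inner = H(54 53 43 36 36 36 f3) = 7f; tag = H(3e 39 29 5c 5c 5c 7f) = 33 ← matches
m2: inner = H(54 53 43 36 36 36 74) = 00; tag = H(3e 39 29 5c 5c 5c 00) = b4
m3: inner = H(54 53 43 36 36 36 6f) = fb; tag = H(3e 39 29 5c 5c 5c fb) = af
m4: inner = H(54 53 43 36 36 36 86) = 12; tag = H(3e 39 29 5c 5c 5c 12) = c6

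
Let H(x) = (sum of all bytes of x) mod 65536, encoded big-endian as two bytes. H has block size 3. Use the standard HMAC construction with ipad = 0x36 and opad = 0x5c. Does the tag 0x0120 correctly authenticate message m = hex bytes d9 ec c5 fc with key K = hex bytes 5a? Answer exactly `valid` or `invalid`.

valid

Key hex bytes 5a is 1 byte ≤ B = 3; zero-pad to 3 bytes: K' = 5a 00 00.
K' ⊕ ipad = 6c 36 36; K' ⊕ opad = 06 5c 5c.
Inner hash: sum = 108+54+54+217+236+197+252 = 1118 → 04 5e.
Outer hash (recomputed tag): sum = 6+92+92+4+94 = 288 → 01 20.
Recomputed tag = 0120; claimed = 0120 → match.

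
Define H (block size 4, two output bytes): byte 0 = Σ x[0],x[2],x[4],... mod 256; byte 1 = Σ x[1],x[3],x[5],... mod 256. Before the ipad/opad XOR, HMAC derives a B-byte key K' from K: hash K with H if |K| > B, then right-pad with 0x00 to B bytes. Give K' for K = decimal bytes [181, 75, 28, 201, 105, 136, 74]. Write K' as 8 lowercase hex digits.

|K| = 7 > B = 4, so first hash the key.
H(K): even-index sum = 388 mod 256 = 132; odd-index sum = 412 mod 256 = 156 → 84 9c.
Zero-pad H(K) = 84 9c to 4 bytes: K' = 84 9c 00 00.

849c0000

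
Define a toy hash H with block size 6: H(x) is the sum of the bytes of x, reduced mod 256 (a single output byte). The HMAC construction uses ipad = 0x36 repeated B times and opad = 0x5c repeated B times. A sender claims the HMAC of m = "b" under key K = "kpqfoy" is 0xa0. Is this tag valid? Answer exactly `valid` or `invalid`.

invalid

Key "kpqfoy" = 6b 70 71 66 6f 79 is exactly B = 6 bytes: K' = 6b 70 71 66 6f 79.
K' ⊕ ipad = 5d 46 47 50 59 4f; K' ⊕ opad = 37 2c 2d 3a 33 25.
Inner hash: sum = 93+70+71+80+89+79+98 = 580; mod 256 = 68 → 44.
Outer hash (recomputed tag): sum = 55+44+45+58+51+37+68 = 358; mod 256 = 102 → 66.
Recomputed tag = 66; claimed = a0 → mismatch.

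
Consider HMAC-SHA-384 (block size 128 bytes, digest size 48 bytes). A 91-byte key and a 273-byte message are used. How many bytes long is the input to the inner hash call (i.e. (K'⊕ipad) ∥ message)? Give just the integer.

Key is 91 ≤ 128 bytes, zero-padded: |K'| = 128.
Inner input = (K'⊕ipad) ∥ m → 128 + 273 = 401 bytes.

401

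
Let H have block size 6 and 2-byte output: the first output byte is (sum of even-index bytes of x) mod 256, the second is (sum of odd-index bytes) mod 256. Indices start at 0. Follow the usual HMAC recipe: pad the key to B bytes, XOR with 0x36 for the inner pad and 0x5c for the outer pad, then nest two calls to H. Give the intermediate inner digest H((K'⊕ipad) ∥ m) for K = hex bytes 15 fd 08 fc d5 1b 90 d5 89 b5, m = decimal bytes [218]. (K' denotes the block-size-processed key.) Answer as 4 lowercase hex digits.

Key hex bytes 15 fd 08 fc d5 1b 90 d5 89 b5 is 10 bytes > B = 6, so hash it first: H(key) = 0b 9e, then zero-pad to 6 bytes: K' = 0b 9e 00 00 00 00.
K' ⊕ ipad = 3d a8 36 36 36 36.
Inner input = 3d a8 36 36 36 36 ∥ da.
Inner hash: even-index sum = 387 mod 256 = 131; odd-index sum = 276 mod 256 = 20 → 83 14.

8314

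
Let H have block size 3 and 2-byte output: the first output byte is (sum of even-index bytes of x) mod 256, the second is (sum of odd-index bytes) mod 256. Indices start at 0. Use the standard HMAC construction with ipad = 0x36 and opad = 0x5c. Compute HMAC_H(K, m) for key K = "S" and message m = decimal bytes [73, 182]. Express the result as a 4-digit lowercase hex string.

Key "S" = 53 is 1 byte ≤ B = 3; zero-pad to 3 bytes: K' = 53 00 00.
K' ⊕ ipad = 65 36 36.  K' ⊕ opad = 0f 5c 5c.
Inner input = (K'⊕ipad) ∥ m = 65 36 36 ∥ 49 b6.
Inner hash: even-index sum = 337 mod 256 = 81; odd-index sum = 127 mod 256 = 127 → 51 7f.
Outer input = (K'⊕opad) ∥ inner = 0f 5c 5c ∥ 51 7f.
Outer hash (tag): even-index sum = 234 mod 256 = 234; odd-index sum = 173 mod 256 = 173 → ea ad.

eaad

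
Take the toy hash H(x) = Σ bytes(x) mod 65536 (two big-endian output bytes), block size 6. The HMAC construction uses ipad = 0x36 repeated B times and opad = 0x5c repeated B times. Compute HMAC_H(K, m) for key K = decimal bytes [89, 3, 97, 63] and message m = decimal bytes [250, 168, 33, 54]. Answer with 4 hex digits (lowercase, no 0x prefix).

0228

Key decimal bytes [89, 3, 97, 63] = 59 03 61 3f is 4 bytes ≤ B = 6; zero-pad to 6 bytes: K' = 59 03 61 3f 00 00.
K' ⊕ ipad = 6f 35 57 09 36 36.  K' ⊕ opad = 05 5f 3d 63 5c 5c.
Inner input = (K'⊕ipad) ∥ m = 6f 35 57 09 36 36 ∥ fa a8 21 36.
Inner hash: sum = 111+53+87+9+54+54+250+168+33+54 = 873 → 03 69.
Outer input = (K'⊕opad) ∥ inner = 05 5f 3d 63 5c 5c ∥ 03 69.
Outer hash (tag): sum = 5+95+61+99+92+92+3+105 = 552 → 02 28.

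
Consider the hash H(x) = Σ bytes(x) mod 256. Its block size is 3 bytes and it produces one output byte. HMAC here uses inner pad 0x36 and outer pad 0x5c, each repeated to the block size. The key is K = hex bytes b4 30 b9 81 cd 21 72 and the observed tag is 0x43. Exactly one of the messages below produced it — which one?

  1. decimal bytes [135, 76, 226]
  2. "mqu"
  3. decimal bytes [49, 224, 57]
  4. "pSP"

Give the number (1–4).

1

Key hex bytes b4 30 b9 81 cd 21 72 is 7 bytes > B = 3, so hash it first: H(key) = 7e, then zero-pad to 3 bytes: K' = 7e 00 00.
K' ⊕ ipad = 48 36 36; K' ⊕ opad = 22 5c 5c.
m1: inner = H(48 36 36 87 4c e2) = 69; tag = H(22 5c 5c 69) = 43 ← matches
m2: inner = H(48 36 36 6d 71 75) = 07; tag = H(22 5c 5c 07) = e1
m3: inner = H(48 36 36 31 e0 39) = fe; tag = H(22 5c 5c fe) = d8
m4: inner = H(48 36 36 70 53 50) = c7; tag = H(22 5c 5c c7) = a1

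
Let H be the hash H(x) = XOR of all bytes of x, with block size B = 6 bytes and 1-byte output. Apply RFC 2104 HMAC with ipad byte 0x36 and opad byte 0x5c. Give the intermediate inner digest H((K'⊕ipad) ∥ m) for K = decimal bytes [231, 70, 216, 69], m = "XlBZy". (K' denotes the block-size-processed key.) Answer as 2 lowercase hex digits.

69

Key decimal bytes [231, 70, 216, 69] = e7 46 d8 45 is 4 bytes ≤ B = 6; zero-pad to 6 bytes: K' = e7 46 d8 45 00 00.
K' ⊕ ipad = d1 70 ee 73 36 36.
Inner input = d1 70 ee 73 36 36 ∥ 58 6c 42 5a 79.
Inner hash: XOR d1⊕70⊕ee⊕73⊕36⊕36⊕58⊕6c⊕42⊕5a⊕79 = 69.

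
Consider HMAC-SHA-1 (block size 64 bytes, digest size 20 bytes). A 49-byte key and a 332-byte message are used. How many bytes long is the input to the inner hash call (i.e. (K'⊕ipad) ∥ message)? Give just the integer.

396

Key is 49 ≤ 64 bytes, zero-padded: |K'| = 64.
Inner input = (K'⊕ipad) ∥ m → 64 + 332 = 396 bytes.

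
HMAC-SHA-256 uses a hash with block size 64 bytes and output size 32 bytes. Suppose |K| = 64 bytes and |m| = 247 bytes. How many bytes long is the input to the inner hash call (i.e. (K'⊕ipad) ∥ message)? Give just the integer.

Key is 64 ≤ 64 bytes, zero-padded: |K'| = 64.
Inner input = (K'⊕ipad) ∥ m → 64 + 247 = 311 bytes.

311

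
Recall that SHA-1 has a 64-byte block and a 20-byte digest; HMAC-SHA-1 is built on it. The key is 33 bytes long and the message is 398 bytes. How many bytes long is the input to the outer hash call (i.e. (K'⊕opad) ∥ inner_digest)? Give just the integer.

84

Key is 33 ≤ 64 bytes, zero-padded: |K'| = 64.
Outer input = (K'⊕opad) ∥ H(inner) → 64 + 20 = 84 bytes.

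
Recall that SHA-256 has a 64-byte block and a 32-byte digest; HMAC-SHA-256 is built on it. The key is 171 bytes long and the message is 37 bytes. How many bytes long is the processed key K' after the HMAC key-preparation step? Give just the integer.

64

Key is 171 > 64 bytes, so it is hashed to 32 bytes then zero-padded to 64: |K'| = 64.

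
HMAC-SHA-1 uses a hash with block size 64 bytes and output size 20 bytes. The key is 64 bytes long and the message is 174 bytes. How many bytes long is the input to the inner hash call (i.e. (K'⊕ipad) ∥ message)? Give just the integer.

Key is 64 ≤ 64 bytes, zero-padded: |K'| = 64.
Inner input = (K'⊕ipad) ∥ m → 64 + 174 = 238 bytes.

238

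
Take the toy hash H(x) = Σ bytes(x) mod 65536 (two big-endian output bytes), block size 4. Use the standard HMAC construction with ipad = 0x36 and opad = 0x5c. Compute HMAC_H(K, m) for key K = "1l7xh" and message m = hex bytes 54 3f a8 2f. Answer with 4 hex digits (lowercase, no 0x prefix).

Key "1l7xh" = 31 6c 37 78 68 is 5 bytes > B = 4, so hash it first: H(key) = 01 b4, then zero-pad to 4 bytes: K' = 01 b4 00 00.
K' ⊕ ipad = 37 82 36 36.  K' ⊕ opad = 5d e8 5c 5c.
Inner input = (K'⊕ipad) ∥ m = 37 82 36 36 ∥ 54 3f a8 2f.
Inner hash: sum = 55+130+54+54+84+63+168+47 = 655 → 02 8f.
Outer input = (K'⊕opad) ∥ inner = 5d e8 5c 5c ∥ 02 8f.
Outer hash (tag): sum = 93+232+92+92+2+143 = 654 → 02 8e.

028e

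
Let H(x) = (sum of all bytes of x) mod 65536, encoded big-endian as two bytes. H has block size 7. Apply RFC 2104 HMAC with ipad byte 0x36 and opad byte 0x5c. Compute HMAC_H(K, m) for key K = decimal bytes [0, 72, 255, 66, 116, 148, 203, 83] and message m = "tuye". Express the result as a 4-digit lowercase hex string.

Key decimal bytes [0, 72, 255, 66, 116, 148, 203, 83] = 00 48 ff 42 74 94 cb 53 is 8 bytes > B = 7, so hash it first: H(key) = 03 af, then zero-pad to 7 bytes: K' = 03 af 00 00 00 00 00.
K' ⊕ ipad = 35 99 36 36 36 36 36.  K' ⊕ opad = 5f f3 5c 5c 5c 5c 5c.
Inner input = (K'⊕ipad) ∥ m = 35 99 36 36 36 36 36 ∥ 74 75 79 65.
Inner hash: sum = 53+153+54+54+54+54+54+116+117+121+101 = 931 → 03 a3.
Outer input = (K'⊕opad) ∥ inner = 5f f3 5c 5c 5c 5c 5c ∥ 03 a3.
Outer hash (tag): sum = 95+243+92+92+92+92+92+3+163 = 964 → 03 c4.

03c4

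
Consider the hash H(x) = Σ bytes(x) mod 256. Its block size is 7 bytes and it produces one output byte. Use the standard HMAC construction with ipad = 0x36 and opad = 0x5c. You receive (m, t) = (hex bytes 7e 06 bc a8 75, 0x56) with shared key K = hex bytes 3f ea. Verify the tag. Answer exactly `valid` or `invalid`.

Key hex bytes 3f ea is 2 bytes ≤ B = 7; zero-pad to 7 bytes: K' = 3f ea 00 00 00 00 00.
K' ⊕ ipad = 09 dc 36 36 36 36 36; K' ⊕ opad = 63 b6 5c 5c 5c 5c 5c.
Inner hash: sum = 9+220+54+54+54+54+54+126+6+188+168+117 = 1104; mod 256 = 80 → 50.
Outer hash (recomputed tag): sum = 99+182+92+92+92+92+92+80 = 821; mod 256 = 53 → 35.
Recomputed tag = 35; claimed = 56 → mismatch.

invalid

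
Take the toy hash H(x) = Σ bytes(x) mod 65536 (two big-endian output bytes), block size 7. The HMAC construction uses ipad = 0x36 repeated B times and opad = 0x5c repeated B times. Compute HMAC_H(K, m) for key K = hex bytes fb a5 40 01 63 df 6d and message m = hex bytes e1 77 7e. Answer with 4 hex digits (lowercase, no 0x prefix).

038d

Key hex bytes fb a5 40 01 63 df 6d is exactly B = 7 bytes: K' = fb a5 40 01 63 df 6d.
K' ⊕ ipad = cd 93 76 37 55 e9 5b.  K' ⊕ opad = a7 f9 1c 5d 3f 83 31.
Inner input = (K'⊕ipad) ∥ m = cd 93 76 37 55 e9 5b ∥ e1 77 7e.
Inner hash: sum = 205+147+118+55+85+233+91+225+119+126 = 1404 → 05 7c.
Outer input = (K'⊕opad) ∥ inner = a7 f9 1c 5d 3f 83 31 ∥ 05 7c.
Outer hash (tag): sum = 167+249+28+93+63+131+49+5+124 = 909 → 03 8d.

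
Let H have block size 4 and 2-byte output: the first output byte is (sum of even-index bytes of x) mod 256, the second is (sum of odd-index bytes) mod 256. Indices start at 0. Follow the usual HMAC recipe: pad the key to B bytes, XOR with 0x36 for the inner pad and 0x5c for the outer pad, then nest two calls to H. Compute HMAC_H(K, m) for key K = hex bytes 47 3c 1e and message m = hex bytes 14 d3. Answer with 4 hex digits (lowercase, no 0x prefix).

Key hex bytes 47 3c 1e is 3 bytes ≤ B = 4; zero-pad to 4 bytes: K' = 47 3c 1e 00.
K' ⊕ ipad = 71 0a 28 36.  K' ⊕ opad = 1b 60 42 5c.
Inner input = (K'⊕ipad) ∥ m = 71 0a 28 36 ∥ 14 d3.
Inner hash: even-index sum = 173 mod 256 = 173; odd-index sum = 275 mod 256 = 19 → ad 13.
Outer input = (K'⊕opad) ∥ inner = 1b 60 42 5c ∥ ad 13.
Outer hash (tag): even-index sum = 266 mod 256 = 10; odd-index sum = 207 mod 256 = 207 → 0a cf.

0acf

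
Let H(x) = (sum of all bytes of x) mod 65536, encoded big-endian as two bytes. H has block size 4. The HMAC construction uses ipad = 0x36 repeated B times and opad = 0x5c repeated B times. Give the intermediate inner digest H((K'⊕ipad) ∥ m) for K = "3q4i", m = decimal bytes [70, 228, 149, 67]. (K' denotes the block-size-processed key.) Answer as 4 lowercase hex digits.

02af

Key "3q4i" = 33 71 34 69 is exactly B = 4 bytes: K' = 33 71 34 69.
K' ⊕ ipad = 05 47 02 5f.
Inner input = 05 47 02 5f ∥ 46 e4 95 43.
Inner hash: sum = 5+71+2+95+70+228+149+67 = 687 → 02 af.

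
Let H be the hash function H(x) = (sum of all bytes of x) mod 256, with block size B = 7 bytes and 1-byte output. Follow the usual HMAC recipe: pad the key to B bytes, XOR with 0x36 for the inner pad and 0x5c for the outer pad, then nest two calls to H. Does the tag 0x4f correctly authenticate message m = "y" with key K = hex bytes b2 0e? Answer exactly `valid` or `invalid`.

Key hex bytes b2 0e is 2 bytes ≤ B = 7; zero-pad to 7 bytes: K' = b2 0e 00 00 00 00 00.
K' ⊕ ipad = 84 38 36 36 36 36 36; K' ⊕ opad = ee 52 5c 5c 5c 5c 5c.
Inner hash: sum = 132+56+54+54+54+54+54+121 = 579; mod 256 = 67 → 43.
Outer hash (recomputed tag): sum = 238+82+92+92+92+92+92+67 = 847; mod 256 = 79 → 4f.
Recomputed tag = 4f; claimed = 4f → match.

valid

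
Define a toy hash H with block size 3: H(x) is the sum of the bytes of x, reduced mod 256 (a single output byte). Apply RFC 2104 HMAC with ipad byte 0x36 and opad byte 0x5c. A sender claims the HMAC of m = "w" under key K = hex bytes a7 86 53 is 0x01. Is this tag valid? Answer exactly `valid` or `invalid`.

Key hex bytes a7 86 53 is exactly B = 3 bytes: K' = a7 86 53.
K' ⊕ ipad = 91 b0 65; K' ⊕ opad = fb da 0f.
Inner hash: sum = 145+176+101+119 = 541; mod 256 = 29 → 1d.
Outer hash (recomputed tag): sum = 251+218+15+29 = 513; mod 256 = 1 → 01.
Recomputed tag = 01; claimed = 01 → match.

valid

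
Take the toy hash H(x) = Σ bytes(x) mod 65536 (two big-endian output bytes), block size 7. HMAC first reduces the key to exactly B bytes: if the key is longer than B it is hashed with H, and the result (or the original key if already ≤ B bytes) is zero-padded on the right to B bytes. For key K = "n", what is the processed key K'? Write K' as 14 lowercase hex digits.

6e000000000000

Key "n" = 6e is 1 byte ≤ B = 7; zero-pad to 7 bytes: K' = 6e 00 00 00 00 00 00.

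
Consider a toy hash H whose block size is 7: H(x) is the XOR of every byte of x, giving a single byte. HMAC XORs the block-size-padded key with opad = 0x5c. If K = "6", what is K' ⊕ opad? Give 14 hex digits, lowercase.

Key "6" = 36 is 1 byte ≤ B = 7; zero-pad to 7 bytes: K' = 36 00 00 00 00 00 00.
XOR each byte with 0x5c: 36⊕5c=6a, 00⊕5c=5c, 00⊕5c=5c, 00⊕5c=5c, 00⊕5c=5c, 00⊕5c=5c, 00⊕5c=5c.

6a5c5c5c5c5c5c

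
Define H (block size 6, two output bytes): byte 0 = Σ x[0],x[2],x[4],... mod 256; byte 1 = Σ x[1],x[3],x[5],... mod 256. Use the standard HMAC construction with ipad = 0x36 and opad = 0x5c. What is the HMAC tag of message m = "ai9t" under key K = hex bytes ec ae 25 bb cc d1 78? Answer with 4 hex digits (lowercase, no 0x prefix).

Key hex bytes ec ae 25 bb cc d1 78 is 7 bytes > B = 6, so hash it first: H(key) = 55 3a, then zero-pad to 6 bytes: K' = 55 3a 00 00 00 00.
K' ⊕ ipad = 63 0c 36 36 36 36.  K' ⊕ opad = 09 66 5c 5c 5c 5c.
Inner input = (K'⊕ipad) ∥ m = 63 0c 36 36 36 36 ∥ 61 69 39 74.
Inner hash: even-index sum = 361 mod 256 = 105; odd-index sum = 341 mod 256 = 85 → 69 55.
Outer input = (K'⊕opad) ∥ inner = 09 66 5c 5c 5c 5c ∥ 69 55.
Outer hash (tag): even-index sum = 298 mod 256 = 42; odd-index sum = 371 mod 256 = 115 → 2a 73.

2a73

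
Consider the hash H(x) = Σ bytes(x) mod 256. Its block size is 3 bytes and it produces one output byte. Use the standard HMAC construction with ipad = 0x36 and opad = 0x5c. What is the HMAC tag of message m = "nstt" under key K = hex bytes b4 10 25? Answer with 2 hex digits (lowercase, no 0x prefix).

31

Key hex bytes b4 10 25 is exactly B = 3 bytes: K' = b4 10 25.
K' ⊕ ipad = 82 26 13.  K' ⊕ opad = e8 4c 79.
Inner input = (K'⊕ipad) ∥ m = 82 26 13 ∥ 6e 73 74 74.
Inner hash: sum = 130+38+19+110+115+116+116 = 644; mod 256 = 132 → 84.
Outer input = (K'⊕opad) ∥ inner = e8 4c 79 ∥ 84.
Outer hash (tag): sum = 232+76+121+132 = 561; mod 256 = 49 → 31.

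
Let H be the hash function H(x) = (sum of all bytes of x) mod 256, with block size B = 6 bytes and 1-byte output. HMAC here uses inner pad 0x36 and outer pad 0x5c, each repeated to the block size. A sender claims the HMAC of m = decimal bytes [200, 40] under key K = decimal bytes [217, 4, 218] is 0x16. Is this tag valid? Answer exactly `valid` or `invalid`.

valid

Key decimal bytes [217, 4, 218] = d9 04 da is 3 bytes ≤ B = 6; zero-pad to 6 bytes: K' = d9 04 da 00 00 00.
K' ⊕ ipad = ef 32 ec 36 36 36; K' ⊕ opad = 85 58 86 5c 5c 5c.
Inner hash: sum = 239+50+236+54+54+54+200+40 = 927; mod 256 = 159 → 9f.
Outer hash (recomputed tag): sum = 133+88+134+92+92+92+159 = 790; mod 256 = 22 → 16.
Recomputed tag = 16; claimed = 16 → match.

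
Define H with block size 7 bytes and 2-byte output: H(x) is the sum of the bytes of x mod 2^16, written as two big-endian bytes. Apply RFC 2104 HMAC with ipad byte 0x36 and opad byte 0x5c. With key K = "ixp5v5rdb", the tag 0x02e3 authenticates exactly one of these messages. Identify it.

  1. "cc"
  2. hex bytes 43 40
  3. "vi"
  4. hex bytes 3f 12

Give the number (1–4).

3

Key "ixp5v5rdb" = 69 78 70 35 76 35 72 64 62 is 9 bytes > B = 7, so hash it first: H(key) = 03 69, then zero-pad to 7 bytes: K' = 03 69 00 00 00 00 00.
K' ⊕ ipad = 35 5f 36 36 36 36 36; K' ⊕ opad = 5f 35 5c 5c 5c 5c 5c.
m1: inner = H(35 5f 36 36 36 36 36 63 63) = 02 68; tag = H(5f 35 5c 5c 5c 5c 5c 02 68) = 02ca
m2: inner = H(35 5f 36 36 36 36 36 43 40) = 02 25; tag = H(5f 35 5c 5c 5c 5c 5c 02 25) = 0287
m3: inner = H(35 5f 36 36 36 36 36 76 69) = 02 81; tag = H(5f 35 5c 5c 5c 5c 5c 02 81) = 02e3 ← matches
m4: inner = H(35 5f 36 36 36 36 36 3f 12) = 01 f3; tag = H(5f 35 5c 5c 5c 5c 5c 01 f3) = 0354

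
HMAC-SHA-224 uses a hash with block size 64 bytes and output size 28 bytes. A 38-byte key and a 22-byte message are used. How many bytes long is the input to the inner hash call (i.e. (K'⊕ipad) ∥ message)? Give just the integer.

Key is 38 ≤ 64 bytes, zero-padded: |K'| = 64.
Inner input = (K'⊕ipad) ∥ m → 64 + 22 = 86 bytes.

86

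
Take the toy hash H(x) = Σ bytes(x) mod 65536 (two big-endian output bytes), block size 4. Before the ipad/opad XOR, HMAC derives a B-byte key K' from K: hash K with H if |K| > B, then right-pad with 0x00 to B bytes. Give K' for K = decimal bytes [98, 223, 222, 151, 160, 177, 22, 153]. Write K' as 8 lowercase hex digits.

|K| = 8 > B = 4, so first hash the key.
H(K): sum = 98+223+222+151+160+177+22+153 = 1206 → 04 b6.
Zero-pad H(K) = 04 b6 to 4 bytes: K' = 04 b6 00 00.

04b60000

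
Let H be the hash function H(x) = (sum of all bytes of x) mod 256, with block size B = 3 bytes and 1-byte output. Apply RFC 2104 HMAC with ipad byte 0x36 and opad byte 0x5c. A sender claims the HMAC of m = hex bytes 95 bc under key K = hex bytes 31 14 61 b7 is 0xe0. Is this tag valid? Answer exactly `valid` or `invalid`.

Key hex bytes 31 14 61 b7 is 4 bytes > B = 3, so hash it first: H(key) = 5d, then zero-pad to 3 bytes: K' = 5d 00 00.
K' ⊕ ipad = 6b 36 36; K' ⊕ opad = 01 5c 5c.
Inner hash: sum = 107+54+54+149+188 = 552; mod 256 = 40 → 28.
Outer hash (recomputed tag): sum = 1+92+92+40 = 225 → e1.
Recomputed tag = e1; claimed = e0 → mismatch.

invalid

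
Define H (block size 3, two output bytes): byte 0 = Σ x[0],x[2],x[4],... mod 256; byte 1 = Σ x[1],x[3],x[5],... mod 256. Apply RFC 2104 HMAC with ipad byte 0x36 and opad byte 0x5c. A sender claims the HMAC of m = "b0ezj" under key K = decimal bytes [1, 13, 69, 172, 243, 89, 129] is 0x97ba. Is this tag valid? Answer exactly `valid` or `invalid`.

valid

Key decimal bytes [1, 13, 69, 172, 243, 89, 129] = 01 0d 45 ac f3 59 81 is 7 bytes > B = 3, so hash it first: H(key) = ba 12, then zero-pad to 3 bytes: K' = ba 12 00.
K' ⊕ ipad = 8c 24 36; K' ⊕ opad = e6 4e 5c.
Inner hash: even-index sum = 364 mod 256 = 108; odd-index sum = 341 mod 256 = 85 → 6c 55.
Outer hash (recomputed tag): even-index sum = 407 mod 256 = 151; odd-index sum = 186 mod 256 = 186 → 97 ba.
Recomputed tag = 97ba; claimed = 97ba → match.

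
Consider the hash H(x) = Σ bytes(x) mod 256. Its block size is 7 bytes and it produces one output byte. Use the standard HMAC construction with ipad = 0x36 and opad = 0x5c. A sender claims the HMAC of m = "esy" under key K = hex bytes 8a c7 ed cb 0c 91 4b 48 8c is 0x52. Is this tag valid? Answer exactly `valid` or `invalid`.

Key hex bytes 8a c7 ed cb 0c 91 4b 48 8c is 9 bytes > B = 7, so hash it first: H(key) = c5, then zero-pad to 7 bytes: K' = c5 00 00 00 00 00 00.
K' ⊕ ipad = f3 36 36 36 36 36 36; K' ⊕ opad = 99 5c 5c 5c 5c 5c 5c.
Inner hash: sum = 243+54+54+54+54+54+54+101+115+121 = 904; mod 256 = 136 → 88.
Outer hash (recomputed tag): sum = 153+92+92+92+92+92+92+136 = 841; mod 256 = 73 → 49.
Recomputed tag = 49; claimed = 52 → mismatch.

invalid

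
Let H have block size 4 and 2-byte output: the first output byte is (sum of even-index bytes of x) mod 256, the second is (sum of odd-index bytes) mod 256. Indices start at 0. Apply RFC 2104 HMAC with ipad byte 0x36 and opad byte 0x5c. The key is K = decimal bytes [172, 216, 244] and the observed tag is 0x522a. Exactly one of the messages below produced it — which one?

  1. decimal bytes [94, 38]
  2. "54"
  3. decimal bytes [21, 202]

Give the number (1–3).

1

Key decimal bytes [172, 216, 244] = ac d8 f4 is 3 bytes ≤ B = 4; zero-pad to 4 bytes: K' = ac d8 f4 00.
K' ⊕ ipad = 9a ee c2 36; K' ⊕ opad = f0 84 a8 5c.
m1: inner = H(9a ee c2 36 5e 26) = ba 4a; tag = H(f0 84 a8 5c ba 4a) = 522a ← matches
m2: inner = H(9a ee c2 36 35 34) = 91 58; tag = H(f0 84 a8 5c 91 58) = 2938
m3: inner = H(9a ee c2 36 15 ca) = 71 ee; tag = H(f0 84 a8 5c 71 ee) = 09ce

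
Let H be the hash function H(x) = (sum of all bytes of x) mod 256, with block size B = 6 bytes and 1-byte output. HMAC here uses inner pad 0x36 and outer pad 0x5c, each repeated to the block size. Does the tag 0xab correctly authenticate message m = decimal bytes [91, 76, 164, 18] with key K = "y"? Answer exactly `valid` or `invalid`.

valid

Key "y" = 79 is 1 byte ≤ B = 6; zero-pad to 6 bytes: K' = 79 00 00 00 00 00.
K' ⊕ ipad = 4f 36 36 36 36 36; K' ⊕ opad = 25 5c 5c 5c 5c 5c.
Inner hash: sum = 79+54+54+54+54+54+91+76+164+18 = 698; mod 256 = 186 → ba.
Outer hash (recomputed tag): sum = 37+92+92+92+92+92+186 = 683; mod 256 = 171 → ab.
Recomputed tag = ab; claimed = ab → match.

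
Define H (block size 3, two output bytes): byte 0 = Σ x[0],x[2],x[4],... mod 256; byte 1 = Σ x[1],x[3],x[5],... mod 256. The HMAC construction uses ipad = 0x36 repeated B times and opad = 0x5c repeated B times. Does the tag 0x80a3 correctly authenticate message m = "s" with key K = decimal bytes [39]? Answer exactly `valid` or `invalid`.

Key decimal bytes [39] = 27 is 1 byte ≤ B = 3; zero-pad to 3 bytes: K' = 27 00 00.
K' ⊕ ipad = 11 36 36; K' ⊕ opad = 7b 5c 5c.
Inner hash: even-index sum = 71 mod 256 = 71; odd-index sum = 169 mod 256 = 169 → 47 a9.
Outer hash (recomputed tag): even-index sum = 384 mod 256 = 128; odd-index sum = 163 mod 256 = 163 → 80 a3.
Recomputed tag = 80a3; claimed = 80a3 → match.

valid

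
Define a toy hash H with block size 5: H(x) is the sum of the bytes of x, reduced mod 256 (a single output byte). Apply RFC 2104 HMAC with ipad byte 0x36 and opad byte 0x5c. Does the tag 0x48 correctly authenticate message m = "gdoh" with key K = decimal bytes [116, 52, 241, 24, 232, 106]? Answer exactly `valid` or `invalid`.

Key decimal bytes [116, 52, 241, 24, 232, 106] = 74 34 f1 18 e8 6a is 6 bytes > B = 5, so hash it first: H(key) = 03, then zero-pad to 5 bytes: K' = 03 00 00 00 00.
K' ⊕ ipad = 35 36 36 36 36; K' ⊕ opad = 5f 5c 5c 5c 5c.
Inner hash: sum = 53+54+54+54+54+103+100+111+104 = 687; mod 256 = 175 → af.
Outer hash (recomputed tag): sum = 95+92+92+92+92+175 = 638; mod 256 = 126 → 7e.
Recomputed tag = 7e; claimed = 48 → mismatch.

invalid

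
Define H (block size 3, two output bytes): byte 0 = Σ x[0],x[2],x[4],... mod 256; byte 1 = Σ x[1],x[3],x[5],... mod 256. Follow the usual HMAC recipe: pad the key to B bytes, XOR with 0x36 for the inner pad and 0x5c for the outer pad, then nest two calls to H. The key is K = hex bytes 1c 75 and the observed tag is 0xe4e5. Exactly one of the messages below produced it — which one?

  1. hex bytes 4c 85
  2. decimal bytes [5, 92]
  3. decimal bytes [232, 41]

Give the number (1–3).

2

Key hex bytes 1c 75 is 2 bytes ≤ B = 3; zero-pad to 3 bytes: K' = 1c 75 00.
K' ⊕ ipad = 2a 43 36; K' ⊕ opad = 40 29 5c.
m1: inner = H(2a 43 36 4c 85) = e5 8f; tag = H(40 29 5c e5 8f) = 2b0e
m2: inner = H(2a 43 36 05 5c) = bc 48; tag = H(40 29 5c bc 48) = e4e5 ← matches
m3: inner = H(2a 43 36 e8 29) = 89 2b; tag = H(40 29 5c 89 2b) = c7b2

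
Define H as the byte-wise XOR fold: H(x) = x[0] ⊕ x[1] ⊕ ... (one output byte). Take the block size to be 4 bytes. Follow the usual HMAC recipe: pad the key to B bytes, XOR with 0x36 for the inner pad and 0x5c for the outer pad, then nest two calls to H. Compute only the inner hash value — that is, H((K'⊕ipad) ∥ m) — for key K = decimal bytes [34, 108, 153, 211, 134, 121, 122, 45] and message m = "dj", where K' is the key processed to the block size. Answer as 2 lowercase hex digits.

Key decimal bytes [34, 108, 153, 211, 134, 121, 122, 45] = 22 6c 99 d3 86 79 7a 2d is 8 bytes > B = 4, so hash it first: H(key) = ac, then zero-pad to 4 bytes: K' = ac 00 00 00.
K' ⊕ ipad = 9a 36 36 36.
Inner input = 9a 36 36 36 ∥ 64 6a.
Inner hash: XOR 9a⊕36⊕36⊕36⊕64⊕6a = a2.

a2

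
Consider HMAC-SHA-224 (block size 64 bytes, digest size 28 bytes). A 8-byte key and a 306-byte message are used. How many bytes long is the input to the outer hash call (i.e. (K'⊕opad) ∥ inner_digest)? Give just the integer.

92

Key is 8 ≤ 64 bytes, zero-padded: |K'| = 64.
Outer input = (K'⊕opad) ∥ H(inner) → 64 + 28 = 92 bytes.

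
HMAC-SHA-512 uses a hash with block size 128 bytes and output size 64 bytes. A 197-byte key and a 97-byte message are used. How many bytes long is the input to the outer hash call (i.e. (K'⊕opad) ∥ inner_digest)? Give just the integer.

192

Key is 197 > 128 bytes, so it is hashed to 64 bytes then zero-padded to 128: |K'| = 128.
Outer input = (K'⊕opad) ∥ H(inner) → 128 + 64 = 192 bytes.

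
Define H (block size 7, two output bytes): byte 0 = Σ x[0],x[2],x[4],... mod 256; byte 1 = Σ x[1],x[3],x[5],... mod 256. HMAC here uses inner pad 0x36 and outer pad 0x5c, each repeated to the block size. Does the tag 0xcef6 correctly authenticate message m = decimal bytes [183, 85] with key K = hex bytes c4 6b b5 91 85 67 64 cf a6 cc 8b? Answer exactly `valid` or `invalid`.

Key hex bytes c4 6b b5 91 85 67 64 cf a6 cc 8b is 11 bytes > B = 7, so hash it first: H(key) = 93 fe, then zero-pad to 7 bytes: K' = 93 fe 00 00 00 00 00.
K' ⊕ ipad = a5 c8 36 36 36 36 36; K' ⊕ opad = cf a2 5c 5c 5c 5c 5c.
Inner hash: even-index sum = 412 mod 256 = 156; odd-index sum = 491 mod 256 = 235 → 9c eb.
Outer hash (recomputed tag): even-index sum = 718 mod 256 = 206; odd-index sum = 502 mod 256 = 246 → ce f6.
Recomputed tag = cef6; claimed = cef6 → match.

valid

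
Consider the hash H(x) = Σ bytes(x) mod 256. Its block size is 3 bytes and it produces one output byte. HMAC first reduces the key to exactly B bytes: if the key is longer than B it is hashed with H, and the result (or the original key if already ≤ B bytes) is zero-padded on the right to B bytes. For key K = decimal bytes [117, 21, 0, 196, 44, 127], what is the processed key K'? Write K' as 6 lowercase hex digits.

|K| = 6 > B = 3, so first hash the key.
H(K): sum = 117+21+0+196+44+127 = 505; mod 256 = 249 → f9.
Zero-pad H(K) = f9 to 3 bytes: K' = f9 00 00.

f90000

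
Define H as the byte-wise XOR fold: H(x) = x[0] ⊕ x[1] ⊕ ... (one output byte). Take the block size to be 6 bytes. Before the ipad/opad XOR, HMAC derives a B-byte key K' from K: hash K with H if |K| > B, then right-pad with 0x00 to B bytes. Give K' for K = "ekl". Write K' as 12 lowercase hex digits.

656b6c000000

Key "ekl" = 65 6b 6c is 3 bytes ≤ B = 6; zero-pad to 6 bytes: K' = 65 6b 6c 00 00 00.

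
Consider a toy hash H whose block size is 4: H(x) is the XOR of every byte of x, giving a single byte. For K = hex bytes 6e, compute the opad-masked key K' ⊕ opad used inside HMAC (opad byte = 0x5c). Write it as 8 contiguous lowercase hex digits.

325c5c5c

Key hex bytes 6e is 1 byte ≤ B = 4; zero-pad to 4 bytes: K' = 6e 00 00 00.
XOR each byte with 0x5c: 6e⊕5c=32, 00⊕5c=5c, 00⊕5c=5c, 00⊕5c=5c.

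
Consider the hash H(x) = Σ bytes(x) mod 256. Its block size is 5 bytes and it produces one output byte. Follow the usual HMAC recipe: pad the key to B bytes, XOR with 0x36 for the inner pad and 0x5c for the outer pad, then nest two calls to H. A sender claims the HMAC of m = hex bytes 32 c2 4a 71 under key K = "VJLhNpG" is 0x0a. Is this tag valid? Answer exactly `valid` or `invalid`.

invalid

Key "VJLhNpG" = 56 4a 4c 68 4e 70 47 is 7 bytes > B = 5, so hash it first: H(key) = 59, then zero-pad to 5 bytes: K' = 59 00 00 00 00.
K' ⊕ ipad = 6f 36 36 36 36; K' ⊕ opad = 05 5c 5c 5c 5c.
Inner hash: sum = 111+54+54+54+54+50+194+74+113 = 758; mod 256 = 246 → f6.
Outer hash (recomputed tag): sum = 5+92+92+92+92+246 = 619; mod 256 = 107 → 6b.
Recomputed tag = 6b; claimed = 0a → mismatch.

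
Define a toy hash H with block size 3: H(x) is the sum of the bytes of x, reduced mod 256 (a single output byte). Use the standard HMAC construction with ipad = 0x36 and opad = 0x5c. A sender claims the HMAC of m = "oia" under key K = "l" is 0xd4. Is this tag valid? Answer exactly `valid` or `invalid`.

invalid

Key "l" = 6c is 1 byte ≤ B = 3; zero-pad to 3 bytes: K' = 6c 00 00.
K' ⊕ ipad = 5a 36 36; K' ⊕ opad = 30 5c 5c.
Inner hash: sum = 90+54+54+111+105+97 = 511; mod 256 = 255 → ff.
Outer hash (recomputed tag): sum = 48+92+92+255 = 487; mod 256 = 231 → e7.
Recomputed tag = e7; claimed = d4 → mismatch.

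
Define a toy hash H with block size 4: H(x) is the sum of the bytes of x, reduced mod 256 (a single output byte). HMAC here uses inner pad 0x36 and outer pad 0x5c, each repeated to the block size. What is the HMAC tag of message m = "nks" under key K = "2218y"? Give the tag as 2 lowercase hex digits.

8c

Key "2218y" = 32 32 31 38 79 is 5 bytes > B = 4, so hash it first: H(key) = 46, then zero-pad to 4 bytes: K' = 46 00 00 00.
K' ⊕ ipad = 70 36 36 36.  K' ⊕ opad = 1a 5c 5c 5c.
Inner input = (K'⊕ipad) ∥ m = 70 36 36 36 ∥ 6e 6b 73.
Inner hash: sum = 112+54+54+54+110+107+115 = 606; mod 256 = 94 → 5e.
Outer input = (K'⊕opad) ∥ inner = 1a 5c 5c 5c ∥ 5e.
Outer hash (tag): sum = 26+92+92+92+94 = 396; mod 256 = 140 → 8c.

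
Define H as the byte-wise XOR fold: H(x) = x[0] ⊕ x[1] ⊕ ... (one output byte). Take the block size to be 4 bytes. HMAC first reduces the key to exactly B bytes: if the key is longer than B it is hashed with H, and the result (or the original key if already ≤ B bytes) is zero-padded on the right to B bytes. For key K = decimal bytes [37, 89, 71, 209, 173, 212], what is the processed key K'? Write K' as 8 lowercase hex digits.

|K| = 6 > B = 4, so first hash the key.
H(K): XOR 25⊕59⊕47⊕d1⊕ad⊕d4 = 93.
Zero-pad H(K) = 93 to 4 bytes: K' = 93 00 00 00.

93000000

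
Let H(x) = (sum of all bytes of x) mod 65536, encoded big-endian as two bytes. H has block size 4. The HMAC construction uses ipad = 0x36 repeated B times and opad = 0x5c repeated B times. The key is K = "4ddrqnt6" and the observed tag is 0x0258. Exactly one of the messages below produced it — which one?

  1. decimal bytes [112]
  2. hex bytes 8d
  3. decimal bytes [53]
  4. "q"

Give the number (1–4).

3

Key "4ddrqnt6" = 34 64 64 72 71 6e 74 36 is 8 bytes > B = 4, so hash it first: H(key) = 02 f7, then zero-pad to 4 bytes: K' = 02 f7 00 00.
K' ⊕ ipad = 34 c1 36 36; K' ⊕ opad = 5e ab 5c 5c.
m1: inner = H(34 c1 36 36 70) = 01 d1; tag = H(5e ab 5c 5c 01 d1) = 0293
m2: inner = H(34 c1 36 36 8d) = 01 ee; tag = H(5e ab 5c 5c 01 ee) = 02b0
m3: inner = H(34 c1 36 36 35) = 01 96; tag = H(5e ab 5c 5c 01 96) = 0258 ← matches
m4: inner = H(34 c1 36 36 71) = 01 d2; tag = H(5e ab 5c 5c 01 d2) = 0294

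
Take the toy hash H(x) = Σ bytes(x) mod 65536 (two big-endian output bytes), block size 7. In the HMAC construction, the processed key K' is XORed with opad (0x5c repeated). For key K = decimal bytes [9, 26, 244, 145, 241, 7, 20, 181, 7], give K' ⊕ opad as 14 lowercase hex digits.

Key decimal bytes [9, 26, 244, 145, 241, 7, 20, 181, 7] = 09 1a f4 91 f1 07 14 b5 07 is 9 bytes > B = 7, so hash it first: H(key) = 03 70, then zero-pad to 7 bytes: K' = 03 70 00 00 00 00 00.
XOR each byte with 0x5c: 03⊕5c=5f, 70⊕5c=2c, 00⊕5c=5c, 00⊕5c=5c, 00⊕5c=5c, 00⊕5c=5c, 00⊕5c=5c.

5f2c5c5c5c5c5c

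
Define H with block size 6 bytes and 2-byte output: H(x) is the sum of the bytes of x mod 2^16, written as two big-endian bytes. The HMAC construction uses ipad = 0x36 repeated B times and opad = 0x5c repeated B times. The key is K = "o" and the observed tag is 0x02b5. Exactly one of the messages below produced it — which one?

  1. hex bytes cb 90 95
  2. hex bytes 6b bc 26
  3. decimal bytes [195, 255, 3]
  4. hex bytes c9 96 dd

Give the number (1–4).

Key "o" = 6f is 1 byte ≤ B = 6; zero-pad to 6 bytes: K' = 6f 00 00 00 00 00.
K' ⊕ ipad = 59 36 36 36 36 36; K' ⊕ opad = 33 5c 5c 5c 5c 5c.
m1: inner = H(59 36 36 36 36 36 cb 90 95) = 03 57; tag = H(33 5c 5c 5c 5c 5c 03 57) = 0259
m2: inner = H(59 36 36 36 36 36 6b bc 26) = 02 b4; tag = H(33 5c 5c 5c 5c 5c 02 b4) = 02b5 ← matches
m3: inner = H(59 36 36 36 36 36 c3 ff 03) = 03 2c; tag = H(33 5c 5c 5c 5c 5c 03 2c) = 022e
m4: inner = H(59 36 36 36 36 36 c9 96 dd) = 03 a3; tag = H(33 5c 5c 5c 5c 5c 03 a3) = 02a5

2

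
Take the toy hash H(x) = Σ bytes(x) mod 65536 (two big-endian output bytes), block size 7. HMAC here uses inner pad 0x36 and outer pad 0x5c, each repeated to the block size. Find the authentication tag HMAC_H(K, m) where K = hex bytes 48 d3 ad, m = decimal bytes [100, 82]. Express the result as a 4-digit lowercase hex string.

0393

Key hex bytes 48 d3 ad is 3 bytes ≤ B = 7; zero-pad to 7 bytes: K' = 48 d3 ad 00 00 00 00.
K' ⊕ ipad = 7e e5 9b 36 36 36 36.  K' ⊕ opad = 14 8f f1 5c 5c 5c 5c.
Inner input = (K'⊕ipad) ∥ m = 7e e5 9b 36 36 36 36 ∥ 64 52.
Inner hash: sum = 126+229+155+54+54+54+54+100+82 = 908 → 03 8c.
Outer input = (K'⊕opad) ∥ inner = 14 8f f1 5c 5c 5c 5c ∥ 03 8c.
Outer hash (tag): sum = 20+143+241+92+92+92+92+3+140 = 915 → 03 93.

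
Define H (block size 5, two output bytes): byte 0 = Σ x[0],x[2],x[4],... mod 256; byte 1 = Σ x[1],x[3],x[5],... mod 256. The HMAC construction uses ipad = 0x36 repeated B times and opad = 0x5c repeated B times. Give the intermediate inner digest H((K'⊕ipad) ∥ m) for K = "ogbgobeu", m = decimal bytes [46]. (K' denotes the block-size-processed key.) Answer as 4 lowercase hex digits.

fff7

Key "ogbgobeu" = 6f 67 62 67 6f 62 65 75 is 8 bytes > B = 5, so hash it first: H(key) = a5 a5, then zero-pad to 5 bytes: K' = a5 a5 00 00 00.
K' ⊕ ipad = 93 93 36 36 36.
Inner input = 93 93 36 36 36 ∥ 2e.
Inner hash: even-index sum = 255 mod 256 = 255; odd-index sum = 247 mod 256 = 247 → ff f7.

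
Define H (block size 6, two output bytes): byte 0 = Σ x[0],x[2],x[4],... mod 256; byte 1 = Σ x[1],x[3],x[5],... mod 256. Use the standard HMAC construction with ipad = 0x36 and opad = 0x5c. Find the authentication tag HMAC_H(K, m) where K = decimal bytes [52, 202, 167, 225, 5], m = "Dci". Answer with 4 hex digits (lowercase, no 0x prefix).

2f1b

Key decimal bytes [52, 202, 167, 225, 5] = 34 ca a7 e1 05 is 5 bytes ≤ B = 6; zero-pad to 6 bytes: K' = 34 ca a7 e1 05 00.
K' ⊕ ipad = 02 fc 91 d7 33 36.  K' ⊕ opad = 68 96 fb bd 59 5c.
Inner input = (K'⊕ipad) ∥ m = 02 fc 91 d7 33 36 ∥ 44 63 69.
Inner hash: even-index sum = 371 mod 256 = 115; odd-index sum = 620 mod 256 = 108 → 73 6c.
Outer input = (K'⊕opad) ∥ inner = 68 96 fb bd 59 5c ∥ 73 6c.
Outer hash (tag): even-index sum = 559 mod 256 = 47; odd-index sum = 539 mod 256 = 27 → 2f 1b.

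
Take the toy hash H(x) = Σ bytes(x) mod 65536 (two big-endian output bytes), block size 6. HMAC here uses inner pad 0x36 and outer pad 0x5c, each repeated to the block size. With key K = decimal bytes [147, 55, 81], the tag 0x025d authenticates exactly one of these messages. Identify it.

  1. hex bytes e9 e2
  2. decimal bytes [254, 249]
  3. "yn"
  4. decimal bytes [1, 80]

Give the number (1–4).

Key decimal bytes [147, 55, 81] = 93 37 51 is 3 bytes ≤ B = 6; zero-pad to 6 bytes: K' = 93 37 51 00 00 00.
K' ⊕ ipad = a5 01 67 36 36 36; K' ⊕ opad = cf 6b 0d 5c 5c 5c.
m1: inner = H(a5 01 67 36 36 36 e9 e2) = 03 7a; tag = H(cf 6b 0d 5c 5c 5c 03 7a) = 02d8
m2: inner = H(a5 01 67 36 36 36 fe f9) = 03 a6; tag = H(cf 6b 0d 5c 5c 5c 03 a6) = 0304
m3: inner = H(a5 01 67 36 36 36 79 6e) = 02 96; tag = H(cf 6b 0d 5c 5c 5c 02 96) = 02f3
m4: inner = H(a5 01 67 36 36 36 01 50) = 02 00; tag = H(cf 6b 0d 5c 5c 5c 02 00) = 025d ← matches

4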